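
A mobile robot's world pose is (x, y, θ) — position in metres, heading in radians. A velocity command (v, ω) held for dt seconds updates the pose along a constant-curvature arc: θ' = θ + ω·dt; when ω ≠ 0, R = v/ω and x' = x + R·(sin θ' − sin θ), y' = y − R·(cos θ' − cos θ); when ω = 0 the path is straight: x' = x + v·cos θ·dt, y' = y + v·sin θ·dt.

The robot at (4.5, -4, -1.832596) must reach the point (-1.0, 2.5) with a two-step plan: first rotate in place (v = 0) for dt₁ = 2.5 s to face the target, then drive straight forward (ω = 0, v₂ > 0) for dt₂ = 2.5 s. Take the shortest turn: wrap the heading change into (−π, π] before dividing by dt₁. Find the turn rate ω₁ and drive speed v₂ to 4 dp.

ω₁ = -0.8710, v₂ = 3.4059

heading to target = atan2(2.5−-4, -1−4.5) = 2.2731
Δθ = wrap(2.2731 − -1.8326) = -2.1775; ω₁ = Δθ/dt₁ = -0.8710
distance = √((-1−4.5)² + (2.5−-4)²) = 8.5147; v₂ = distance/dt₂ = 3.4059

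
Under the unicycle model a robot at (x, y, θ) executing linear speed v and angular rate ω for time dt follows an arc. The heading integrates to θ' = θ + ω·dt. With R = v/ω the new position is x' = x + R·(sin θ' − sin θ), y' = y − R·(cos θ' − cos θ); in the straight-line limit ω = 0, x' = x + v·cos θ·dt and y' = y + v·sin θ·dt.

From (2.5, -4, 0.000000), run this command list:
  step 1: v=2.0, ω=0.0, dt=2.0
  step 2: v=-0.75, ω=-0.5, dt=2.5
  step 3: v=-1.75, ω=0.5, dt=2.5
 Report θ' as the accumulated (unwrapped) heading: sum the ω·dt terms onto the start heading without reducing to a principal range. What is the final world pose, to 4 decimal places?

step 1: θ'=0.0000 (straight) → pose (6.5000, -4.0000, 0.0000)
step 2: θ'=-1.2500 (R=1.5000) → pose (5.0765, -2.9730, -1.2500)
step 3: θ'=0.0000 (R=-3.5000) → pose (1.7551, -0.5766, 0.0000)

(1.7551, -0.5766, 0.0000)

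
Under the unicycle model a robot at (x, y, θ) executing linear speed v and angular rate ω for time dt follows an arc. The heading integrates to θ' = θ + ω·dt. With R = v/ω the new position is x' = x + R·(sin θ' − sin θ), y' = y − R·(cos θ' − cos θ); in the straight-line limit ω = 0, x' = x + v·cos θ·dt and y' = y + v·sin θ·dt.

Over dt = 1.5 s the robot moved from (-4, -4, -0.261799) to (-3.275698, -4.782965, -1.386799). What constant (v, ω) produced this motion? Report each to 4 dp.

v = 0.7500, ω = -0.7500

Δθ = -1.386799 − -0.261799 = -1.125000
ω = Δθ/dt = -1.125000/1.5 = -0.7500
R = −Δy/(cos θ' − cos θ) = -1.0000
v = R·ω = -1.0000·-0.7500 = 0.7500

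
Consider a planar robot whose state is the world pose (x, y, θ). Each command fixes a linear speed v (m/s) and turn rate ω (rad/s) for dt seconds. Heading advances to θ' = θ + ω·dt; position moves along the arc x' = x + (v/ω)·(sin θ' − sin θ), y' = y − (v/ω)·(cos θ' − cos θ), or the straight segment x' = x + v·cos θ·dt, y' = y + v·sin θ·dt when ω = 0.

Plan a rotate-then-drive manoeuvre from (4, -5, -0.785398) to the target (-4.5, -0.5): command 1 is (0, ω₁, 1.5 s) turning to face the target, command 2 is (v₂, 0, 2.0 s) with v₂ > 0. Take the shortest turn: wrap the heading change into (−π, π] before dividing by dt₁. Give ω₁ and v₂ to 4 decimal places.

ω₁ = -1.8954, v₂ = 4.8088

heading to target = atan2(-0.5−-5, -4.5−4) = 2.6547
Δθ = wrap(2.6547 − -0.7854) = -2.8431; ω₁ = Δθ/dt₁ = -1.8954
distance = √((-4.5−4)² + (-0.5−-5)²) = 9.6177; v₂ = distance/dt₂ = 4.8088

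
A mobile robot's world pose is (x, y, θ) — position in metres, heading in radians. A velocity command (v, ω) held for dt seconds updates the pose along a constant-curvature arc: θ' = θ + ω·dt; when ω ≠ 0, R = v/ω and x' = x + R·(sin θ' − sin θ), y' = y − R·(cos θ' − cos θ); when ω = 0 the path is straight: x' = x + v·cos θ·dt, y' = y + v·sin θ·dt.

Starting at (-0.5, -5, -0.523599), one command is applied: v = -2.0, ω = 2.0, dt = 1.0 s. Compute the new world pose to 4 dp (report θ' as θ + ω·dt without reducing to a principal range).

(-1.9955, -5.7718, 1.4764)

θ' = -0.5236 + 2.0·1.0 = 1.4764
R = v/ω = -2.0/2.0 = -1.0000
x' = -0.5 + -1.0000·(sin 1.4764 − sin -0.5236) = -1.9955
y' = -5 − -1.0000·(cos 1.4764 − cos -0.5236) = -5.7718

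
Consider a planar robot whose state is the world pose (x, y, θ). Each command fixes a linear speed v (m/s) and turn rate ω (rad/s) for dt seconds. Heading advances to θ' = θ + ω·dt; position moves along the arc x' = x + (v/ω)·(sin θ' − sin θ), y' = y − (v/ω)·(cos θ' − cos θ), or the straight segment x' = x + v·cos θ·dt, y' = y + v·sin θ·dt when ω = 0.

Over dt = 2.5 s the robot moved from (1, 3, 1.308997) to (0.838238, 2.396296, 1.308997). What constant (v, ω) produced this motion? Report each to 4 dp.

v = -0.2500, ω = 0.0000

Δθ = 1.308997 − 1.308997 = 0.000000
ω = Δθ/dt = 0.000000/2.5 = 0.0000
ω = 0 → v = (Δx·cos θ + Δy·sin θ)/dt = -0.2500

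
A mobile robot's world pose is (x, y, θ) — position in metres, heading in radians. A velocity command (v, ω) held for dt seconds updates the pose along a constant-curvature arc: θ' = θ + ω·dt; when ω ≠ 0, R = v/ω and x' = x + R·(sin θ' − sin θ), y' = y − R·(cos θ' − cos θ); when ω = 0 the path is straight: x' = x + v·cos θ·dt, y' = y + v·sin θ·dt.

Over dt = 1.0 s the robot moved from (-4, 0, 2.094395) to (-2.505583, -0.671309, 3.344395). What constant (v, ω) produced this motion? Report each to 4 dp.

Δθ = 3.344395 − 2.094395 = 1.250000
ω = Δθ/dt = 1.250000/1.0 = 1.2500
R = Δx/(sin θ' − sin θ) = -1.4000
v = R·ω = -1.4000·1.2500 = -1.7500

v = -1.7500, ω = 1.2500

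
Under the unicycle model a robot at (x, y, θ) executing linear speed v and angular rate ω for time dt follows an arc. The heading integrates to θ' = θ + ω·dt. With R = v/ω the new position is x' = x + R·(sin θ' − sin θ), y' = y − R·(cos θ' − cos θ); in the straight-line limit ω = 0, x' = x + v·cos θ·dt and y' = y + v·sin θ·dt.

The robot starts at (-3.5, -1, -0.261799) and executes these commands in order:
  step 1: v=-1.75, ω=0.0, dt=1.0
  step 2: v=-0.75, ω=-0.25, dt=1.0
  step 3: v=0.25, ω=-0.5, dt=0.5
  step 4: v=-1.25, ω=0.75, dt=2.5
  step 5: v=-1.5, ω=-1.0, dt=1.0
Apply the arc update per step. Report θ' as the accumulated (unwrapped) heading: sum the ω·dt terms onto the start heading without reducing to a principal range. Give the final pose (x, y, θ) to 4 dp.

step 1: θ'=-0.2618 (straight) → pose (-5.1904, -0.5471, -0.2618)
step 2: θ'=-0.5118 (R=3.0000) → pose (-5.8832, -0.2649, -0.5118)
step 3: θ'=-0.7618 (R=-0.5000) → pose (-5.7829, -0.3390, -0.7618)
step 4: θ'=1.1132 (R=-1.6667) → pose (-8.4285, -0.8087, 1.1132)
step 5: θ'=0.1132 (R=1.5000) → pose (-9.6047, -1.6364, 0.1132)

(-9.6047, -1.6364, 0.1132)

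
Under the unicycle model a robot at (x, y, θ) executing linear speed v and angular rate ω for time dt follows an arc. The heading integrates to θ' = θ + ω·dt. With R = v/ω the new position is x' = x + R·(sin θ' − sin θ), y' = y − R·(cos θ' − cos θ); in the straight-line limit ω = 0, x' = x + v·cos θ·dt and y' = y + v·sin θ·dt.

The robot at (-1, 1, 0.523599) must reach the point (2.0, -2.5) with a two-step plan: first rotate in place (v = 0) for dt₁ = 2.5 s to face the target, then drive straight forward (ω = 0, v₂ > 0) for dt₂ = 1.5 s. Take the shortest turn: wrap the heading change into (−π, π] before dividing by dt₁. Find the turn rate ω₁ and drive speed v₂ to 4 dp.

heading to target = atan2(-2.5−1, 2−-1) = -0.8622
Δθ = wrap(-0.8622 − 0.5236) = -1.3858; ω₁ = Δθ/dt₁ = -0.5543
distance = √((2−-1)² + (-2.5−1)²) = 4.6098; v₂ = distance/dt₂ = 3.0732

ω₁ = -0.5543, v₂ = 3.0732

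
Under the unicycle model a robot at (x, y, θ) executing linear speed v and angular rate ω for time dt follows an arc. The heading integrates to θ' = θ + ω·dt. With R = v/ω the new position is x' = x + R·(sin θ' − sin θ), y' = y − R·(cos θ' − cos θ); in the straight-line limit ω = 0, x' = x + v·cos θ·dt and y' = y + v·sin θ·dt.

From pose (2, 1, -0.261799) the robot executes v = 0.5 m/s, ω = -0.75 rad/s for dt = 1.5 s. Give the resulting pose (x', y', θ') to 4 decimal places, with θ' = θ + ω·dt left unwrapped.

(2.4829, 0.4780, -1.3868)

θ' = -0.2618 + -0.75·1.5 = -1.3868
R = v/ω = 0.5/-0.75 = -0.6667
x' = 2 + -0.6667·(sin -1.3868 − sin -0.2618) = 2.4829
y' = 1 − -0.6667·(cos -1.3868 − cos -0.2618) = 0.4780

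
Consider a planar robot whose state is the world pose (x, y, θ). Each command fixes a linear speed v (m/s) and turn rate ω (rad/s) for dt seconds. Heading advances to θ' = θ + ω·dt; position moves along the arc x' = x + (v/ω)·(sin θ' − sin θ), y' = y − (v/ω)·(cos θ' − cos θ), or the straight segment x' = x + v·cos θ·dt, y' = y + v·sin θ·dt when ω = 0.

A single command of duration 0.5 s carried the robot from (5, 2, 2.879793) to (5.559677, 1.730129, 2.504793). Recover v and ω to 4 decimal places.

v = -1.2500, ω = -0.7500

Δθ = 2.504793 − 2.879793 = -0.375000
ω = Δθ/dt = -0.375000/0.5 = -0.7500
R = Δx/(sin θ' − sin θ) = 1.6667
v = R·ω = 1.6667·-0.7500 = -1.2500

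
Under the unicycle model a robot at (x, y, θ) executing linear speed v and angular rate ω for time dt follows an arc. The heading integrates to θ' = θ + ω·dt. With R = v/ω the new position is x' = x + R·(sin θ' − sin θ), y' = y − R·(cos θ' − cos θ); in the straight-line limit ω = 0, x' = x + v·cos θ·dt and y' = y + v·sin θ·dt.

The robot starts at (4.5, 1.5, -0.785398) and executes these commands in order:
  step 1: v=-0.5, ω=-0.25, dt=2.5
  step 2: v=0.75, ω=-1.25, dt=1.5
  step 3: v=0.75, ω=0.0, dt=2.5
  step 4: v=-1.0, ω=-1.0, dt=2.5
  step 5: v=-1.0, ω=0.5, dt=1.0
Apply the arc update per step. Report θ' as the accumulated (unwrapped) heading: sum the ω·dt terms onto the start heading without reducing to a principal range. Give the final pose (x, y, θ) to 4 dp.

step 1: θ'=-1.4104 (R=2.0000) → pose (3.9399, 2.5948, -1.4104)
step 2: θ'=-3.2854 (R=-0.6000) → pose (3.2616, 1.9052, -3.2854)
step 3: θ'=-3.2854 (straight) → pose (1.4060, 2.1739, -3.2854)
step 4: θ'=-5.7854 (R=1.0000) → pose (1.7401, 0.3055, -5.7854)
step 5: θ'=-5.2854 (R=-2.0000) → pose (1.0145, -0.3674, -5.2854)

(1.0145, -0.3674, -5.2854)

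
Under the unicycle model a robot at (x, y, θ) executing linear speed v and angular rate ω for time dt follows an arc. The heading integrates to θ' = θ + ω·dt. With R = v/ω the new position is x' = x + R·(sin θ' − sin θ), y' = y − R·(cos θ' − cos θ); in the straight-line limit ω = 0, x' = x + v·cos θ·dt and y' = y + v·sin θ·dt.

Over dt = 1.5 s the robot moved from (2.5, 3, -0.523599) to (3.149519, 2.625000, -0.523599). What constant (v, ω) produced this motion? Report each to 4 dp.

v = 0.5000, ω = 0.0000

Δθ = -0.523599 − -0.523599 = 0.000000
ω = Δθ/dt = 0.000000/1.5 = 0.0000
ω = 0 → v = (Δx·cos θ + Δy·sin θ)/dt = 0.5000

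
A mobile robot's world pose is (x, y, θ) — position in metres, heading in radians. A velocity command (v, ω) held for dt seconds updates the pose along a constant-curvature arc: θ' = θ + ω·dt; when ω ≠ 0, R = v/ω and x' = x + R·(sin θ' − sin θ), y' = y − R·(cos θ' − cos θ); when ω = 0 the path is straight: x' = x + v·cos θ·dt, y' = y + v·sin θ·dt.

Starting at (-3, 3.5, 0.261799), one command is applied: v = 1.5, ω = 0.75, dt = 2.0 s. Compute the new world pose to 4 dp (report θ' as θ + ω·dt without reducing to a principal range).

(-1.5540, 5.8115, 1.7618)

θ' = 0.2618 + 0.75·2.0 = 1.7618
R = v/ω = 1.5/0.75 = 2.0000
x' = -3 + 2.0000·(sin 1.7618 − sin 0.2618) = -1.5540
y' = 3.5 − 2.0000·(cos 1.7618 − cos 0.2618) = 5.8115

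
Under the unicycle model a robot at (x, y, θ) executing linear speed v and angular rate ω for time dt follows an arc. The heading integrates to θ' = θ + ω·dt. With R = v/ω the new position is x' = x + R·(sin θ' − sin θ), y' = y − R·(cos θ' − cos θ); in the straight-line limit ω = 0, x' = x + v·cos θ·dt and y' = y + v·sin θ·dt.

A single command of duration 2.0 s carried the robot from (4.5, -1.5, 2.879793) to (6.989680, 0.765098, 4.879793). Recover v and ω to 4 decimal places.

v = -2.0000, ω = 1.0000

Δθ = 4.879793 − 2.879793 = 2.000000
ω = Δθ/dt = 2.000000/2.0 = 1.0000
R = Δx/(sin θ' − sin θ) = -2.0000
v = R·ω = -2.0000·1.0000 = -2.0000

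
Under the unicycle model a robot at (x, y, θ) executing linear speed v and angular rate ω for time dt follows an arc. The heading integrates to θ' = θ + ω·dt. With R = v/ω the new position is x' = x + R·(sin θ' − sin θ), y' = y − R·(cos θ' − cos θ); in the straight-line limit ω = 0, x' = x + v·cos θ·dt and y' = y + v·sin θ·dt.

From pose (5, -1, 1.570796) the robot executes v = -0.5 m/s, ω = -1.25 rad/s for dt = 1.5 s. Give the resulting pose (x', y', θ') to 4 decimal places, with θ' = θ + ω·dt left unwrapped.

(4.4802, -1.3816, -0.3042)

θ' = 1.5708 + -1.25·1.5 = -0.3042
R = v/ω = -0.5/-1.25 = 0.4000
x' = 5 + 0.4000·(sin -0.3042 − sin 1.5708) = 4.4802
y' = -1 − 0.4000·(cos -0.3042 − cos 1.5708) = -1.3816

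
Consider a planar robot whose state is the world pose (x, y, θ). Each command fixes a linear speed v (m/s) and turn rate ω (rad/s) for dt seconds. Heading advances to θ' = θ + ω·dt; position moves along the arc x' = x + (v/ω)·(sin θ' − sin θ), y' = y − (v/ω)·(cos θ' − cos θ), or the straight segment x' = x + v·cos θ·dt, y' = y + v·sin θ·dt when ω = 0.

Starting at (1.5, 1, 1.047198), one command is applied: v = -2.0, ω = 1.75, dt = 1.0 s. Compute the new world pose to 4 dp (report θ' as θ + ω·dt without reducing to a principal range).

(2.1039, -0.6472, 2.7972)

θ' = 1.0472 + 1.75·1.0 = 2.7972
R = v/ω = -2.0/1.75 = -1.1429
x' = 1.5 + -1.1429·(sin 2.7972 − sin 1.0472) = 2.1039
y' = 1 − -1.1429·(cos 2.7972 − cos 1.0472) = -0.6472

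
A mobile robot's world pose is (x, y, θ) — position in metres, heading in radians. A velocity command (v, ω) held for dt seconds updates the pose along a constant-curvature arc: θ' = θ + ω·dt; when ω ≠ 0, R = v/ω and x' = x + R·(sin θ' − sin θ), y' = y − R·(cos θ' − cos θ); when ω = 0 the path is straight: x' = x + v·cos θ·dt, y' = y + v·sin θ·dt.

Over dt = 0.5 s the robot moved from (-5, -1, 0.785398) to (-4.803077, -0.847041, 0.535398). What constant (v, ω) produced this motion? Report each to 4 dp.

Δθ = 0.535398 − 0.785398 = -0.250000
ω = Δθ/dt = -0.250000/0.5 = -0.5000
R = Δx/(sin θ' − sin θ) = -1.0000
v = R·ω = -1.0000·-0.5000 = 0.5000

v = 0.5000, ω = -0.5000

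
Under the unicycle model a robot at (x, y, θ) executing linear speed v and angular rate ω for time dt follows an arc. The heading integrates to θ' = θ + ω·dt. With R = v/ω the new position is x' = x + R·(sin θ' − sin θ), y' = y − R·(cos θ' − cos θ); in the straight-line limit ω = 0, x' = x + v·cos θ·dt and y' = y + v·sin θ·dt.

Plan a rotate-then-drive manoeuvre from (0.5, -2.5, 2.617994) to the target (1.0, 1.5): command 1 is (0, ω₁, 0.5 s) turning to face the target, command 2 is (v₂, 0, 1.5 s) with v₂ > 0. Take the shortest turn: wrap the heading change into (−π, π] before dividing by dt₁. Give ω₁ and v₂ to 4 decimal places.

ω₁ = -2.3431, v₂ = 2.6874

heading to target = atan2(1.5−-2.5, 1−0.5) = 1.4464
Δθ = wrap(1.4464 − 2.6180) = -1.1716; ω₁ = Δθ/dt₁ = -2.3431
distance = √((1−0.5)² + (1.5−-2.5)²) = 4.0311; v₂ = distance/dt₂ = 2.6874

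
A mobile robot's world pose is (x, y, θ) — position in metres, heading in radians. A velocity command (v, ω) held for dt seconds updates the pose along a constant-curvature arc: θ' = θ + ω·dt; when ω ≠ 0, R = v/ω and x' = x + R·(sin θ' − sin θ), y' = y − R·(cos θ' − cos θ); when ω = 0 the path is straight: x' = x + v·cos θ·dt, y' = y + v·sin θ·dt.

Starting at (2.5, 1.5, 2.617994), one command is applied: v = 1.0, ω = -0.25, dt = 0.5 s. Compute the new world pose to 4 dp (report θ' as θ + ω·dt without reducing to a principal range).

θ' = 2.6180 + -0.25·0.5 = 2.4930
R = v/ω = 1.0/-0.25 = -4.0000
x' = 2.5 + -4.0000·(sin 2.4930 − sin 2.6180) = 2.0837
y' = 1.5 − -4.0000·(cos 2.4930 − cos 2.6180) = 1.7764

(2.0837, 1.7764, 2.4930)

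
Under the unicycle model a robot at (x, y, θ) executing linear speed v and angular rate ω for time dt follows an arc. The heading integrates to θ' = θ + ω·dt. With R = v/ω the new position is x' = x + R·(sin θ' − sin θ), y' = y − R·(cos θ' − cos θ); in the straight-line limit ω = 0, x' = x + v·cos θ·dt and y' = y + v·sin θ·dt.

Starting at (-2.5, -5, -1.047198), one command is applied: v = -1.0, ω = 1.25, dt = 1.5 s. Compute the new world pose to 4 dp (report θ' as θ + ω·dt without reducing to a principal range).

(-3.7820, -4.8588, 0.8278)

θ' = -1.0472 + 1.25·1.5 = 0.8278
R = v/ω = -1.0/1.25 = -0.8000
x' = -2.5 + -0.8000·(sin 0.8278 − sin -1.0472) = -3.7820
y' = -5 − -0.8000·(cos 0.8278 − cos -1.0472) = -4.8588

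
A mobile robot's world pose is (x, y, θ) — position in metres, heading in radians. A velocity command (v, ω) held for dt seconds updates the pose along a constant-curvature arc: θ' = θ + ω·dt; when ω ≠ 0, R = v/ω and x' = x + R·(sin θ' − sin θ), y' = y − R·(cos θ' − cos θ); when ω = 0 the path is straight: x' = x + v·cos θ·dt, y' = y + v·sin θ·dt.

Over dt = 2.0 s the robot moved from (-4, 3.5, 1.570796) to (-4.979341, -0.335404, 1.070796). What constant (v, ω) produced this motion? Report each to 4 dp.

Δθ = 1.070796 − 1.570796 = -0.500000
ω = Δθ/dt = -0.500000/2.0 = -0.2500
R = −Δy/(cos θ' − cos θ) = 8.0000
v = R·ω = 8.0000·-0.2500 = -2.0000

v = -2.0000, ω = -0.2500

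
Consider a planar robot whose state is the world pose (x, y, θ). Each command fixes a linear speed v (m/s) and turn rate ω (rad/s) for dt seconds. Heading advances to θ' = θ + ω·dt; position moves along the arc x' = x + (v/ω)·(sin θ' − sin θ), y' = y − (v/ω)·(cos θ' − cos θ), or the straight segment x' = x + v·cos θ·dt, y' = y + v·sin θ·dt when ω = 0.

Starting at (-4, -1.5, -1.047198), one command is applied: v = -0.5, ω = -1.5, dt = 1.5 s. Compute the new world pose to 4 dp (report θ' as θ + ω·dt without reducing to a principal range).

θ' = -1.0472 + -1.5·1.5 = -3.2972
R = v/ω = -0.5/-1.5 = 0.3333
x' = -4 + 0.3333·(sin -3.2972 − sin -1.0472) = -3.6597
y' = -1.5 − 0.3333·(cos -3.2972 − cos -1.0472) = -1.0040

(-3.6597, -1.0040, -3.2972)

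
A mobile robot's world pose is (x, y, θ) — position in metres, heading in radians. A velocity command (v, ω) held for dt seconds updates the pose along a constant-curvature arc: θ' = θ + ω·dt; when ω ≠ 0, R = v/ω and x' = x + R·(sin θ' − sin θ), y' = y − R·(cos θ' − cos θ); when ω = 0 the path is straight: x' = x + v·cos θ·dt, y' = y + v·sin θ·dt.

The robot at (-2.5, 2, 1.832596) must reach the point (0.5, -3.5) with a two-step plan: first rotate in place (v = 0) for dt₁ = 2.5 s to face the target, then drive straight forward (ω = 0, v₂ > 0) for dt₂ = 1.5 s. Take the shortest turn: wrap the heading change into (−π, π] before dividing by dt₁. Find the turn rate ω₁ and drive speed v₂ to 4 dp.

ω₁ = -1.1616, v₂ = 4.1767

heading to target = atan2(-3.5−2, 0.5−-2.5) = -1.0714
Δθ = wrap(-1.0714 − 1.8326) = -2.9040; ω₁ = Δθ/dt₁ = -1.1616
distance = √((0.5−-2.5)² + (-3.5−2)²) = 6.2650; v₂ = distance/dt₂ = 4.1767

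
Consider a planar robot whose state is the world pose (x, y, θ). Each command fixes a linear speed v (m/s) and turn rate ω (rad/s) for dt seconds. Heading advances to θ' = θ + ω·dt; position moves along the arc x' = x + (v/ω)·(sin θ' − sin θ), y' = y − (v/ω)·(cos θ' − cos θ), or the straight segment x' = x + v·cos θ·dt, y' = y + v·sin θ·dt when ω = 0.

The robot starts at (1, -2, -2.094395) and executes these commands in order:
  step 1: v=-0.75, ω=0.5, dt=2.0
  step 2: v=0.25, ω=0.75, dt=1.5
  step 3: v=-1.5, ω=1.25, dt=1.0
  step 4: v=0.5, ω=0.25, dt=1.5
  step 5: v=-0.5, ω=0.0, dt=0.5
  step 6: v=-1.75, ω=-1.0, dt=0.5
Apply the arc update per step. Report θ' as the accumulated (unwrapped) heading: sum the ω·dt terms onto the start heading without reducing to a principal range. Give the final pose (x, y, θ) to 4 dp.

(0.1825, -1.9601, 1.1556)

step 1: θ'=-1.0944 (R=-1.5000) → pose (1.0339, -0.5621, -1.0944)
step 2: θ'=0.0306 (R=0.3333) → pose (1.3404, -0.7424, 0.0306)
step 3: θ'=1.2806 (R=-1.2000) → pose (0.2272, -1.5985, 1.2806)
step 4: θ'=1.6556 (R=2.0000) → pose (0.3037, -0.8568, 1.6556)
step 5: θ'=1.6556 (straight) → pose (0.3249, -1.1059, 1.6556)
step 6: θ'=1.1556 (R=1.7500) → pose (0.1825, -1.9601, 1.1556)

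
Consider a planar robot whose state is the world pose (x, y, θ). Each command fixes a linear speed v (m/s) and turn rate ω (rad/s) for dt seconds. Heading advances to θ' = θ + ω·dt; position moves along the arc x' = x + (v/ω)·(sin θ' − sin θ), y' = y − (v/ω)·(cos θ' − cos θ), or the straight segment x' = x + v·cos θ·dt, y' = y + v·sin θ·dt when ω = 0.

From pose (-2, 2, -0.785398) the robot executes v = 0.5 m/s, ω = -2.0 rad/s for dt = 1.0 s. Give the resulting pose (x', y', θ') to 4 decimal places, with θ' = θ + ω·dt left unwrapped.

(-2.0896, 1.5889, -2.7854)

θ' = -0.7854 + -2.0·1.0 = -2.7854
R = v/ω = 0.5/-2.0 = -0.2500
x' = -2 + -0.2500·(sin -2.7854 − sin -0.7854) = -2.0896
y' = 2 − -0.2500·(cos -2.7854 − cos -0.7854) = 1.5889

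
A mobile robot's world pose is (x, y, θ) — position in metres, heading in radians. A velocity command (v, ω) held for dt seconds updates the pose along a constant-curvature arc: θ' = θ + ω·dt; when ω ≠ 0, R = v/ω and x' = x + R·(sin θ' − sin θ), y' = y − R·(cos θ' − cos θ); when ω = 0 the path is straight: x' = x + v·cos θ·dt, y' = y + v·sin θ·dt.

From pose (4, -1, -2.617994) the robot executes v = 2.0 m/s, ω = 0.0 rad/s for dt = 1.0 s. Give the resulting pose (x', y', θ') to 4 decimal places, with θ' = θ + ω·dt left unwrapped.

θ' = -2.6180 + 0.0·1.0 = -2.6180
ω = 0 → straight: x' = 4 + 2.0·cos(-2.6180)·1.0 = 2.2679
y' = -1 + 2.0·sin(-2.6180)·1.0 = -2.0000

(2.2679, -2.0000, -2.6180)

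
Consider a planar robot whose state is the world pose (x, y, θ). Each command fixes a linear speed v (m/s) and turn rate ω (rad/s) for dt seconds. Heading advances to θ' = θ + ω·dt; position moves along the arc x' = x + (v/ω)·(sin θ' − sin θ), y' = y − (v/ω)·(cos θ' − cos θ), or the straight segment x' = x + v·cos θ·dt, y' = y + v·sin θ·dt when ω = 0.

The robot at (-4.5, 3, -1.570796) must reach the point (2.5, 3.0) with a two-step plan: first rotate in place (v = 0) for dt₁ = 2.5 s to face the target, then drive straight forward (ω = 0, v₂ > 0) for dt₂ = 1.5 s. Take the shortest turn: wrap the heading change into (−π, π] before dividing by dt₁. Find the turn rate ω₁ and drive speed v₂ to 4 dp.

ω₁ = 0.6283, v₂ = 4.6667

heading to target = atan2(3−3, 2.5−-4.5) = 0.0000
Δθ = wrap(0.0000 − -1.5708) = 1.5708; ω₁ = Δθ/dt₁ = 0.6283
distance = √((2.5−-4.5)² + (3−3)²) = 7.0000; v₂ = distance/dt₂ = 4.6667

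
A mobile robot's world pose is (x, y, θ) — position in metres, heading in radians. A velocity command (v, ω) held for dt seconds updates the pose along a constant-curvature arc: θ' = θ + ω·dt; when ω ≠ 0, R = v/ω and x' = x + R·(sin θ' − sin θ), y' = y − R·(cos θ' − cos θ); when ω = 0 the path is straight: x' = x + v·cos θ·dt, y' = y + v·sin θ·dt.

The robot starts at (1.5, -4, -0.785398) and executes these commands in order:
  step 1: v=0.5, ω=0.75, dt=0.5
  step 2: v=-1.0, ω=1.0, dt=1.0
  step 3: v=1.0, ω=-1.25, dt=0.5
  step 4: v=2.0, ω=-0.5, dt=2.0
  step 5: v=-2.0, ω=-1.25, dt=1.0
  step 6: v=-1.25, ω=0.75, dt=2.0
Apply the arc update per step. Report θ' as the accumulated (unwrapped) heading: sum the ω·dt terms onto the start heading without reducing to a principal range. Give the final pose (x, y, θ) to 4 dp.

step 1: θ'=-0.4104 (R=0.6667) → pose (1.7054, -4.1399, -0.4104)
step 2: θ'=0.5896 (R=-1.0000) → pose (0.7504, -4.2257, 0.5896)
step 3: θ'=-0.0354 (R=-0.8000) → pose (1.2236, -4.0911, -0.0354)
step 4: θ'=-1.0354 (R=-4.0000) → pose (4.5223, -6.0479, -1.0354)
step 5: θ'=-2.2854 (R=1.6000) → pose (4.6898, -4.1831, -2.2854)
step 6: θ'=-0.7854 (R=-1.6667) → pose (4.6094, -1.9124, -0.7854)

(4.6094, -1.9124, -0.7854)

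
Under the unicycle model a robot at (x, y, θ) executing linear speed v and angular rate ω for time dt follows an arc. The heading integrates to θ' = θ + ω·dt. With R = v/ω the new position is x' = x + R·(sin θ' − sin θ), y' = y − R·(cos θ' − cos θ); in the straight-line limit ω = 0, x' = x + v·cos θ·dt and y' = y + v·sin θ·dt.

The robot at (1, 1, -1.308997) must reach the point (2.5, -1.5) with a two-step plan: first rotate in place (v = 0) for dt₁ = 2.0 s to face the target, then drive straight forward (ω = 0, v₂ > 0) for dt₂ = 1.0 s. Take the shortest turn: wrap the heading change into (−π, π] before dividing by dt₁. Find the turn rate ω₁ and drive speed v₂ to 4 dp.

heading to target = atan2(-1.5−1, 2.5−1) = -1.0304
Δθ = wrap(-1.0304 − -1.3090) = 0.2786; ω₁ = Δθ/dt₁ = 0.1393
distance = √((2.5−1)² + (-1.5−1)²) = 2.9155; v₂ = distance/dt₂ = 2.9155

ω₁ = 0.1393, v₂ = 2.9155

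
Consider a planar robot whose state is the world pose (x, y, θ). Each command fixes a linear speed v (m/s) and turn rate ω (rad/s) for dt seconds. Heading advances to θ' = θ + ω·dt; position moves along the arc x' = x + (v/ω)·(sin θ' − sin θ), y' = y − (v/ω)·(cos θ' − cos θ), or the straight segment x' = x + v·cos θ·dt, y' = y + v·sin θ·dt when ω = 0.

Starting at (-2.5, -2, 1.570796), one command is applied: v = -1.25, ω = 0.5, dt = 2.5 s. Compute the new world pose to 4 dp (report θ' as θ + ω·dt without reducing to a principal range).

θ' = 1.5708 + 0.5·2.5 = 2.8208
R = v/ω = -1.25/0.5 = -2.5000
x' = -2.5 + -2.5000·(sin 2.8208 − sin 1.5708) = -0.7883
y' = -2 − -2.5000·(cos 2.8208 − cos 1.5708) = -4.3725

(-0.7883, -4.3725, 2.8208)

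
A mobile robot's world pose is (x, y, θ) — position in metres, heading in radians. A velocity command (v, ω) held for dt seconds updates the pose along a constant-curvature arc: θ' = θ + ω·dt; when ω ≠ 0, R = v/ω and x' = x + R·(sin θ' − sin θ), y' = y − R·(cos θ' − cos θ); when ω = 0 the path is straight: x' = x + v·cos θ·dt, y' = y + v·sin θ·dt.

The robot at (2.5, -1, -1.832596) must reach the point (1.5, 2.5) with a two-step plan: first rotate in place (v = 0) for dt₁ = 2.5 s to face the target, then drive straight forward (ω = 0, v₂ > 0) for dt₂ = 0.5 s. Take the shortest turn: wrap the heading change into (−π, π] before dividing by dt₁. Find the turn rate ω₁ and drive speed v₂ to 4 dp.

heading to target = atan2(2.5−-1, 1.5−2.5) = 1.8491
Δθ = wrap(1.8491 − -1.8326) = -2.6015; ω₁ = Δθ/dt₁ = -1.0406
distance = √((1.5−2.5)² + (2.5−-1)²) = 3.6401; v₂ = distance/dt₂ = 7.2801

ω₁ = -1.0406, v₂ = 7.2801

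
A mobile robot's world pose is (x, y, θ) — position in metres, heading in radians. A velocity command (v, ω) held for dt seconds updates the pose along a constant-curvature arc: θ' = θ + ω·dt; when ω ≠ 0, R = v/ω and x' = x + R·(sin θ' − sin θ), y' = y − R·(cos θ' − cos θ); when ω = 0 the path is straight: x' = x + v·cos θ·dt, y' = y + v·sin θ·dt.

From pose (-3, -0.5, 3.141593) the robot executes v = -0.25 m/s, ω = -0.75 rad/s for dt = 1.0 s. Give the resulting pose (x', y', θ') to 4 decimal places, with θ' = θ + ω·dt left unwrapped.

θ' = 3.1416 + -0.75·1.0 = 2.3916
R = v/ω = -0.25/-0.75 = 0.3333
x' = -3 + 0.3333·(sin 2.3916 − sin 3.1416) = -2.7728
y' = -0.5 − 0.3333·(cos 2.3916 − cos 3.1416) = -0.5894

(-2.7728, -0.5894, 2.3916)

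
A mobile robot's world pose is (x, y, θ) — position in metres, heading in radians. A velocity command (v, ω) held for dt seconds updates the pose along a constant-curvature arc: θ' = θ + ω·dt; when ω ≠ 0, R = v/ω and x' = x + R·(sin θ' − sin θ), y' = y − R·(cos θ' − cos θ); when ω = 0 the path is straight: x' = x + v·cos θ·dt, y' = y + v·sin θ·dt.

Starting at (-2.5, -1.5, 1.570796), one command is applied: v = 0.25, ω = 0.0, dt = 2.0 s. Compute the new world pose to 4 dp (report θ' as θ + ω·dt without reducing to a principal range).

(-2.5000, -1.0000, 1.5708)

θ' = 1.5708 + 0.0·2.0 = 1.5708
ω = 0 → straight: x' = -2.5 + 0.25·cos(1.5708)·2.0 = -2.5000
y' = -1.5 + 0.25·sin(1.5708)·2.0 = -1.0000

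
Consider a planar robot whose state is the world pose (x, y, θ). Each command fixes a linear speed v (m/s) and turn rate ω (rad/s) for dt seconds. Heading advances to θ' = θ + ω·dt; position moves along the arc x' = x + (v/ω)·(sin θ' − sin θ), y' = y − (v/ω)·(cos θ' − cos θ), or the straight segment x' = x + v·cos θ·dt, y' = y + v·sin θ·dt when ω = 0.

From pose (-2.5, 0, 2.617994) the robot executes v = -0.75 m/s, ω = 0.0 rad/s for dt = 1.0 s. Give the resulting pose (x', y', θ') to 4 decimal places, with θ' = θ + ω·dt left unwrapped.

(-1.8505, -0.3750, 2.6180)

θ' = 2.6180 + 0.0·1.0 = 2.6180
ω = 0 → straight: x' = -2.5 + -0.75·cos(2.6180)·1.0 = -1.8505
y' = 0 + -0.75·sin(2.6180)·1.0 = -0.3750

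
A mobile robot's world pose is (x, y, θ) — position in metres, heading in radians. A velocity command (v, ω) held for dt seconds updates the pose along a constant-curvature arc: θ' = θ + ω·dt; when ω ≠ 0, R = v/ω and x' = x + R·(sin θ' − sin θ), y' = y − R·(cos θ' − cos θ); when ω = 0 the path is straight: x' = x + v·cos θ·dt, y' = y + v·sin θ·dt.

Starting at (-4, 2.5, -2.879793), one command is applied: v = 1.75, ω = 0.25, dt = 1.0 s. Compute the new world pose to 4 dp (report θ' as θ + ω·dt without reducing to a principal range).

(-5.6165, 1.8416, -2.6298)

θ' = -2.8798 + 0.25·1.0 = -2.6298
R = v/ω = 1.75/0.25 = 7.0000
x' = -4 + 7.0000·(sin -2.6298 − sin -2.8798) = -5.6165
y' = 2.5 − 7.0000·(cos -2.6298 − cos -2.8798) = 1.8416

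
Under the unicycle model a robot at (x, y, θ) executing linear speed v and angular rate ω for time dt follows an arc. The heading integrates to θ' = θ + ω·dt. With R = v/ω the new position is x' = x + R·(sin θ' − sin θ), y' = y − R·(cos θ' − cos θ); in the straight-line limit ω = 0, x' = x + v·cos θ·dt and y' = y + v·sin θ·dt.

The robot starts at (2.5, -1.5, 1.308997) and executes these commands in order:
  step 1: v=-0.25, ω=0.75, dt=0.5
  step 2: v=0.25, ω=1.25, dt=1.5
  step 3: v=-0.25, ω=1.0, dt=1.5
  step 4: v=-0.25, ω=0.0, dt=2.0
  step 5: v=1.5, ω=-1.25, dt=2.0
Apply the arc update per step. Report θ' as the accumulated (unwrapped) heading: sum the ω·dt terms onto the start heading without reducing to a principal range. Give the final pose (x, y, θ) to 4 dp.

step 1: θ'=1.6840 (R=-0.3333) → pose (2.4908, -1.6239, 1.6840)
step 2: θ'=3.5590 (R=0.2000) → pose (2.2110, -1.4637, 3.5590)
step 3: θ'=5.0590 (R=-0.2500) → pose (2.3448, -1.1502, 5.0590)
step 4: θ'=5.0590 (straight) → pose (2.1749, -0.6800, 5.0590)
step 5: θ'=2.5590 (R=-1.2000) → pose (0.3860, -2.0897, 2.5590)

(0.3860, -2.0897, 2.5590)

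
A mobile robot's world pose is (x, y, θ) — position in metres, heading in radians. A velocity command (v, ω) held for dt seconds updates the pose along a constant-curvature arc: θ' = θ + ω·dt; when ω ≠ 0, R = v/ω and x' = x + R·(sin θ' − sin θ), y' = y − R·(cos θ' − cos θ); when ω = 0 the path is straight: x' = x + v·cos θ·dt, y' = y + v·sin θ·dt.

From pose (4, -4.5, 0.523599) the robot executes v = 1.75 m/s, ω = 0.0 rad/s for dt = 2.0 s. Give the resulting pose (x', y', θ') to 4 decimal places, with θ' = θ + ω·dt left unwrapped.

(7.0311, -2.7500, 0.5236)

θ' = 0.5236 + 0.0·2.0 = 0.5236
ω = 0 → straight: x' = 4 + 1.75·cos(0.5236)·2.0 = 7.0311
y' = -4.5 + 1.75·sin(0.5236)·2.0 = -2.7500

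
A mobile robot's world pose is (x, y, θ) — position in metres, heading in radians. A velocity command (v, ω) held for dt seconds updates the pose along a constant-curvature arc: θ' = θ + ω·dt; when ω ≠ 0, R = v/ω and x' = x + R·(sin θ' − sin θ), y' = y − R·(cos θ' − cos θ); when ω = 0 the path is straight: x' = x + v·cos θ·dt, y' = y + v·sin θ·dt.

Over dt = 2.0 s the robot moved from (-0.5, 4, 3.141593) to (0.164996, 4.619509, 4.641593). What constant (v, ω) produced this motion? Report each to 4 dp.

v = -0.5000, ω = 0.7500

Δθ = 4.641593 − 3.141593 = 1.500000
ω = Δθ/dt = 1.500000/2.0 = 0.7500
R = Δx/(sin θ' − sin θ) = -0.6667
v = R·ω = -0.6667·0.7500 = -0.5000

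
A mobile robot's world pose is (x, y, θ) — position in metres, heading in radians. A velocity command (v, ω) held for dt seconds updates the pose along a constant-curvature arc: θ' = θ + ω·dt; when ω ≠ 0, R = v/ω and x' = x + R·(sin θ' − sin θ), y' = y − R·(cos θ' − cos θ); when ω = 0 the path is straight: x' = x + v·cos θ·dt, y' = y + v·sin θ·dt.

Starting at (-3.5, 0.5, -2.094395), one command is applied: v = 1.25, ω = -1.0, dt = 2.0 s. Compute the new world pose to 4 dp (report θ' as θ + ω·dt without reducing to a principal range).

(-5.6013, 0.4007, -4.0944)

θ' = -2.0944 + -1.0·2.0 = -4.0944
R = v/ω = 1.25/-1.0 = -1.2500
x' = -3.5 + -1.2500·(sin -4.0944 − sin -2.0944) = -5.6013
y' = 0.5 − -1.2500·(cos -4.0944 − cos -2.0944) = 0.4007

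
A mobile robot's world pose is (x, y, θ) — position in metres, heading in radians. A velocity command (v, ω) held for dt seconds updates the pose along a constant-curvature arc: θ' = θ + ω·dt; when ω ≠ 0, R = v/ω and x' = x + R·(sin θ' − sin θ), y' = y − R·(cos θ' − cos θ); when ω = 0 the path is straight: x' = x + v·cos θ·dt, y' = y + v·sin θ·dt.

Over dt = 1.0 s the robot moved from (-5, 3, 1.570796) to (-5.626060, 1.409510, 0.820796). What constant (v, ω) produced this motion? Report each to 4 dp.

Δθ = 0.820796 − 1.570796 = -0.750000
ω = Δθ/dt = -0.750000/1.0 = -0.7500
R = −Δy/(cos θ' − cos θ) = 2.3333
v = R·ω = 2.3333·-0.7500 = -1.7500

v = -1.7500, ω = -0.7500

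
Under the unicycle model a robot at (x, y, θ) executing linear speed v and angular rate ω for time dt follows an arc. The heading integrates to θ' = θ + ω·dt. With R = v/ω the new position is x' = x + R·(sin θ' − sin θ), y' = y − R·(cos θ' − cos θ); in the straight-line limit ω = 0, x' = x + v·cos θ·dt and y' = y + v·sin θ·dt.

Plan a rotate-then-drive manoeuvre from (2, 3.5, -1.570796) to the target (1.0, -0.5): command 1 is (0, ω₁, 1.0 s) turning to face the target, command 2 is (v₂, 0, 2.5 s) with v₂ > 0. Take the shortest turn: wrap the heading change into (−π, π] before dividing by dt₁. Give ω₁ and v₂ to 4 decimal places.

ω₁ = -0.2450, v₂ = 1.6492

heading to target = atan2(-0.5−3.5, 1−2) = -1.8158
Δθ = wrap(-1.8158 − -1.5708) = -0.2450; ω₁ = Δθ/dt₁ = -0.2450
distance = √((1−2)² + (-0.5−3.5)²) = 4.1231; v₂ = distance/dt₂ = 1.6492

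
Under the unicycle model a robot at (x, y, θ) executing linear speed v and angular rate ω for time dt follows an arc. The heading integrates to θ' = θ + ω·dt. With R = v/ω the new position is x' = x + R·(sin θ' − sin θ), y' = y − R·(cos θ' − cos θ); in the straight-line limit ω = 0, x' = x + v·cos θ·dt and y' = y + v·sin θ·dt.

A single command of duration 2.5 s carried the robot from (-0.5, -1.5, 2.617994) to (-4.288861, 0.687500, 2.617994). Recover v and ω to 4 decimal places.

Δθ = 2.617994 − 2.617994 = 0.000000
ω = Δθ/dt = 0.000000/2.5 = 0.0000
ω = 0 → v = (Δx·cos θ + Δy·sin θ)/dt = 1.7500

v = 1.7500, ω = 0.0000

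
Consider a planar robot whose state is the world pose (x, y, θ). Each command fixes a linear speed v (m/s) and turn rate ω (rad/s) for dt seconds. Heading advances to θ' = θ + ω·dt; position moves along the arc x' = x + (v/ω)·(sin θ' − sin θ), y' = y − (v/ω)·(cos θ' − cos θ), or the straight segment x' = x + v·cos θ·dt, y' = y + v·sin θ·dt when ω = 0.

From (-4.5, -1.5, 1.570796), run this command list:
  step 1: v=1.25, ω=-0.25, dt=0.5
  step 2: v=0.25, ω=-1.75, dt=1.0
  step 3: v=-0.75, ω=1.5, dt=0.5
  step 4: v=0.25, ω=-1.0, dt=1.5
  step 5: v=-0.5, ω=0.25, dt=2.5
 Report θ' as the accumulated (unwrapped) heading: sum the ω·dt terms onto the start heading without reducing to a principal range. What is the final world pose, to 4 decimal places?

step 1: θ'=1.4458 (R=-5.0000) → pose (-4.4610, -0.8766, 1.4458)
step 2: θ'=-0.3042 (R=-0.1429) → pose (-4.2765, -0.7581, -0.3042)
step 3: θ'=0.4458 (R=-0.5000) → pose (-4.6418, -0.7840, 0.4458)
step 4: θ'=-1.0542 (R=-0.2500) → pose (-4.3166, -0.8861, -1.0542)
step 5: θ'=-0.4292 (R=-2.0000) → pose (-5.2234, -0.0554, -0.4292)

(-5.2234, -0.0554, -0.4292)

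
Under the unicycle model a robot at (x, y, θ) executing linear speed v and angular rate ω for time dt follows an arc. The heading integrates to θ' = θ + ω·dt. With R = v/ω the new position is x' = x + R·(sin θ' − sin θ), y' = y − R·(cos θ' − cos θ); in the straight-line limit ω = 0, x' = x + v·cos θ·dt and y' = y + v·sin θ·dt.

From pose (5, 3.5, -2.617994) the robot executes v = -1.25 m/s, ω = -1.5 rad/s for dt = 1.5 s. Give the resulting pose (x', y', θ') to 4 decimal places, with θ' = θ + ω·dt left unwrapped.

θ' = -2.6180 + -1.5·1.5 = -4.8680
R = v/ω = -1.25/-1.5 = 0.8333
x' = 5 + 0.8333·(sin -4.8680 − sin -2.6180) = 6.2399
y' = 3.5 − 0.8333·(cos -4.8680 − cos -2.6180) = 2.6492

(6.2399, 2.6492, -4.8680)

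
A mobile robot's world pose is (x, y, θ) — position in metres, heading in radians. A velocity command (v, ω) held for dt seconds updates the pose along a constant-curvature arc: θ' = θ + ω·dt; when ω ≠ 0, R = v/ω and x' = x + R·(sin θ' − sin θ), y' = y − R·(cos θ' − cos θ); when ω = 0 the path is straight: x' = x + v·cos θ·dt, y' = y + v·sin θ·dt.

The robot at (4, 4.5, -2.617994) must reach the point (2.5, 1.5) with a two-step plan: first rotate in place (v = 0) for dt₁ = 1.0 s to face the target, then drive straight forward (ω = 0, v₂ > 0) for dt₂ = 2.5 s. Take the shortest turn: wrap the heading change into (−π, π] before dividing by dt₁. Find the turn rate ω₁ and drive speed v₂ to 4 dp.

ω₁ = 0.5836, v₂ = 1.3416

heading to target = atan2(1.5−4.5, 2.5−4) = -2.0344
Δθ = wrap(-2.0344 − -2.6180) = 0.5836; ω₁ = Δθ/dt₁ = 0.5836
distance = √((2.5−4)² + (1.5−4.5)²) = 3.3541; v₂ = distance/dt₂ = 1.3416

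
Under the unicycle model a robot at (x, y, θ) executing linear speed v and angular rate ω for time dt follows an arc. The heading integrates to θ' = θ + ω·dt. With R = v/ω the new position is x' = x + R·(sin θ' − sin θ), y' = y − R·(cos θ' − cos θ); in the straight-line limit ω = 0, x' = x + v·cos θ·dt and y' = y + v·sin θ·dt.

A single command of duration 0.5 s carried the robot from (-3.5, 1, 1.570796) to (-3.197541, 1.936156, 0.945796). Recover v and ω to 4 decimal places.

v = 2.0000, ω = -1.2500

Δθ = 0.945796 − 1.570796 = -0.625000
ω = Δθ/dt = -0.625000/0.5 = -1.2500
R = −Δy/(cos θ' − cos θ) = -1.6000
v = R·ω = -1.6000·-1.2500 = 2.0000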